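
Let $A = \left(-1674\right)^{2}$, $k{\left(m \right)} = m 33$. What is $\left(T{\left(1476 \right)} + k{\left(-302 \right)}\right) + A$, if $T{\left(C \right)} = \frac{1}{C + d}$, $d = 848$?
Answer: $\frac{6489328441}{2324} \approx 2.7923 \cdot 10^{6}$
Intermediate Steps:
$k{\left(m \right)} = 33 m$
$T{\left(C \right)} = \frac{1}{848 + C}$ ($T{\left(C \right)} = \frac{1}{C + 848} = \frac{1}{848 + C}$)
$A = 2802276$
$\left(T{\left(1476 \right)} + k{\left(-302 \right)}\right) + A = \left(\frac{1}{848 + 1476} + 33 \left(-302\right)\right) + 2802276 = \left(\frac{1}{2324} - 9966\right) + 2802276 = - \frac{23160983}{2324} + 2802276 = \frac{6489328441}{2324}$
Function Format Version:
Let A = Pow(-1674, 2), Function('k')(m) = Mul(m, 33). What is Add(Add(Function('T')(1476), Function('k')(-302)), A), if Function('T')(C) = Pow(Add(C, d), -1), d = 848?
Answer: Rational(6489328441, 2324) ≈ 2.7923e+6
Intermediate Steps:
Function('k')(m) = Mul(33, m)
Function('T')(C) = Pow(Add(848, C), -1) (Function('T')(C) = Pow(Add(C, 848), -1) = Pow(Add(848, C), -1))
A = 2802276
Add(Add(Function('T')(1476), Function('k')(-302)), A) = Add(Add(Pow(Add(848, 1476), -1), Mul(33, -302)), 2802276) = Add(Add(Pow(2324, -1), -9966), 2802276) = Add(Add(Rational(1, 2324), -9966), 2802276) = Add(Rational(-23160983, 2324), 2802276) = Rational(6489328441, 2324)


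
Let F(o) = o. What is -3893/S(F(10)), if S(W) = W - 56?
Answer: 3893/46 ≈ 84.630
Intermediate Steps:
S(W) = -56 + W
-3893/S(F(10)) = -3893/(-56 + 10) = -3893/(-46) = -3893*(-1/46) = 3893/46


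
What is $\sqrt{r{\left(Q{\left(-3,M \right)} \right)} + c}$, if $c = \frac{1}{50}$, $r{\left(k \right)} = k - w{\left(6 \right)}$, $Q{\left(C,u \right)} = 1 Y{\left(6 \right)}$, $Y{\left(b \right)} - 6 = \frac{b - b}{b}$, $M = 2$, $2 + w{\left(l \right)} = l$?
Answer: $\frac{\sqrt{202}}{10} \approx 1.4213$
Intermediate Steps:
$w{\left(l \right)} = -2 + l$
$Y{\left(b \right)} = 6$ ($Y{\left(b \right)} = 6 + \frac{b - b}{b} = 6 + \frac{0}{b} = 6 + 0 = 6$)
$Q{\left(C,u \right)} = 6$ ($Q{\left(C,u \right)} = 1 \cdot 6 = 6$)
$r{\left(k \right)} = -4 + k$ ($r{\left(k \right)} = k - \left(-2 + 6\right) = k - 4 = -4 + k$)
$c = \frac{1}{50} \approx 0.02$
$\sqrt{r{\left(Q{\left(-3,M \right)} \right)} + c} = \sqrt{\left(-4 + 6\right) + \frac{1}{50}} = \sqrt{2 + \frac{1}{50}} = \sqrt{\frac{101}{50}} = \frac{\sqrt{202}}{10}$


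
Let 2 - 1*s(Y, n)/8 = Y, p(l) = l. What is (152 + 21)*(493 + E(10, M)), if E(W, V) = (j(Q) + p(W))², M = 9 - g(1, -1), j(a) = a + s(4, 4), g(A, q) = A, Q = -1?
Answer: 93766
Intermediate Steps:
s(Y, n) = 16 - 8*Y
j(a) = -16 + a (j(a) = a + (16 - 8*4) = a + (16 - 32) = a - 16 = -16 + a)
M = 8 (M = 9 - 1*1 = 9 - 1 = 8)
E(W, V) = (-17 + W)² (E(W, V) = ((-16 - 1) + W)² = (-17 + W)²)
(152 + 21)*(493 + E(10, M)) = (152 + 21)*(493 + (-17 + 10)²) = 173*(493 + (-7)²) = 173*(493 + 49) = 173*542 = 93766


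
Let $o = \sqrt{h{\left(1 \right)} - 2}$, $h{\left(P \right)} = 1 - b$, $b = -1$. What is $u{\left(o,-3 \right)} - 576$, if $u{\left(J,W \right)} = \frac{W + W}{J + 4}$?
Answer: $- \frac{1155}{2} \approx -577.5$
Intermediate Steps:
$h{\left(P \right)} = 2$ ($h{\left(P \right)} = 1 - -1 = 1 + 1 = 2$)
$o = 0$ ($o = \sqrt{2 - 2} = \sqrt{0} = 0$)
$u{\left(J,W \right)} = \frac{2 W}{4 + J}$
$u{\left(o,-3 \right)} - 576 = 2 \left(-3\right) \frac{1}{4 + 0} - 576 = 2 \left(-3\right) \frac{1}{4} - 576 = - \frac{3}{2} - 576 = - \frac{1155}{2}$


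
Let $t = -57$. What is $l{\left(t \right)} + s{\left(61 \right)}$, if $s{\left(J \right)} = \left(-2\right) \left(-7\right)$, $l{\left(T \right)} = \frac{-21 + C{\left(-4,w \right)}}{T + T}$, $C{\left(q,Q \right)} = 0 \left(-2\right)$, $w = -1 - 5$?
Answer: $\frac{539}{38} \approx 14.184$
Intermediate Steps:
$w = -6$
$C{\left(q,Q \right)} = 0$
$l{\left(T \right)} = - \frac{21}{2 T}$ ($l{\left(T \right)} = \frac{-21 + 0}{T + T} = - \frac{21}{2 T}$)
$s{\left(J \right)} = 14$
$l{\left(t \right)} + s{\left(61 \right)} = - \frac{21}{2 \left(-57\right)} + 14 = \left(- \frac{21}{2}\right) \left(- \frac{1}{57}\right) + 14 = \frac{7}{38} + 14 = \frac{539}{38}$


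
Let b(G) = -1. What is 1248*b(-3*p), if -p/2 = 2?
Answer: -1248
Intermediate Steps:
p = -4 (p = -2*2 = -4)
1248*b(-3*p) = 1248*(-1) = -1248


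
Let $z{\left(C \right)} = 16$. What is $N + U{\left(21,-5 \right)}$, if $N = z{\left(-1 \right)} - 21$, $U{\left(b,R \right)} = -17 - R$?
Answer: $-17$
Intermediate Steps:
$N = -5$ ($N = 16 - 21 = -5$)
$N + U{\left(21,-5 \right)} = -5 - 12 = -17$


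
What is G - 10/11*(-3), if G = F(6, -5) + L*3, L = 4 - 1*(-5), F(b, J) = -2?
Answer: 305/11 ≈ 27.727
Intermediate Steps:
L = 9 (L = 4 + 5 = 9)
G = 25 (G = -2 + 9*3 = -2 + 27 = 25)
G - 10/11*(-3) = 25 - 10/11*(-3) = 25 + 30/11 = 305/11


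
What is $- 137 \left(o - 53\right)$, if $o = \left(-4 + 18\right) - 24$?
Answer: $8631$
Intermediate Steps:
$o = -10$ ($o = 14 - 24 = -10$)
$- 137 \left(o - 53\right) = - 137 \left(-10 - 53\right) = \left(-137\right) \left(-63\right) = 8631$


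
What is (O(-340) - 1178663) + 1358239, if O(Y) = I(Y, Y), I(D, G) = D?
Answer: 179236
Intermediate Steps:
O(Y) = Y
(O(-340) - 1178663) + 1358239 = (-340 - 1178663) + 1358239 = -1179003 + 1358239 = 179236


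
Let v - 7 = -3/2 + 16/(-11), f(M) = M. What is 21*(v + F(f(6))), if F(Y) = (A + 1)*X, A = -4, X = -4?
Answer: 7413/22 ≈ 336.95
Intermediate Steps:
F(Y) = 12 (F(Y) = (-4 + 1)*(-4) = -3*(-4) = 12)
v = 89/22 (v = 7 + (-3/2 + 16/(-11)) = 7 + (-3*1/2 + 16*(-1/11)) = 7 + (-3/2 - 16/11) = 7 - 65/22 = 89/22 ≈ 4.0455)
21*(v + F(f(6))) = 21*(89/22 + 12) = 21*(353/22) = 7413/22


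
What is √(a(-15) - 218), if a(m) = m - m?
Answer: I*√218 ≈ 14.765*I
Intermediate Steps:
a(m) = 0
√(a(-15) - 218) = √(0 - 218) = √(-218) = I*√218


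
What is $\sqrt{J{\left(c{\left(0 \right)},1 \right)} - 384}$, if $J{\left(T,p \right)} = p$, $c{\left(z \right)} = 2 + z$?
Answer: $i \sqrt{383} \approx 19.57 i$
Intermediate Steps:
$\sqrt{J{\left(c{\left(0 \right)},1 \right)} - 384} = \sqrt{1 - 384} = \sqrt{-383} = i \sqrt{383}$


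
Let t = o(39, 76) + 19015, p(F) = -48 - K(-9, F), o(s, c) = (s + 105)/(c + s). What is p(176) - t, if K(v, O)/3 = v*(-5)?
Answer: -2207914/115 ≈ -19199.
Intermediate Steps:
K(v, O) = -15*v (K(v, O) = 3*(v*(-5)) = 3*(-5*v) = -15*v)
o(s, c) = (105 + s)/(c + s)
p(F) = -183 (p(F) = -48 - (-15)*(-9) = -48 - 1*135 = -48 - 135 = -183)
t = 2186869/115 (t = (105 + 39)/(76 + 39) + 19015 = 144/115 + 19015 = 2186869/115 ≈ 19016.)
p(176) - t = -183 - 1*2186869/115 = -183 - 2186869/115 = -2207914/115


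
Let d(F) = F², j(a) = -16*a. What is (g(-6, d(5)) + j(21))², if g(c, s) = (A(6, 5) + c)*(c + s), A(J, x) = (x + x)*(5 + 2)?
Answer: 774400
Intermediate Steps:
A(J, x) = 14*x (A(J, x) = (2*x)*7 = 14*x)
g(c, s) = (70 + c)*(c + s) (g(c, s) = (14*5 + c)*(c + s) = (70 + c)*(c + s))
(g(-6, d(5)) + j(21))² = (((-6)² + 70*(-6) + 70*5² - 6*5²) - 16*21)² = ((36 - 420 + 70*25 - 6*25) - 336)² = ((36 - 420 + 1750 - 150) - 336)² = (1216 - 336)² = 880² = 774400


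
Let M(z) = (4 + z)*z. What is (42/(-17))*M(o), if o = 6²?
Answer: -60480/17 ≈ -3557.6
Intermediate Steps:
o = 36
M(z) = z*(4 + z)
(42/(-17))*M(o) = (42/(-17))*(36*(4 + 36)) = (42*(-1/17))*(36*40) = -42/17*1440 = -60480/17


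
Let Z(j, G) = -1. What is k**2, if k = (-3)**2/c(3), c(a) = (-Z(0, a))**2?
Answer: 81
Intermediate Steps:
c(a) = 1 (c(a) = (-1*(-1))**2 = 1**2 = 1)
k = 9 (k = (-3)**2/1 = 9*1 = 9)
k**2 = 9**2 = 81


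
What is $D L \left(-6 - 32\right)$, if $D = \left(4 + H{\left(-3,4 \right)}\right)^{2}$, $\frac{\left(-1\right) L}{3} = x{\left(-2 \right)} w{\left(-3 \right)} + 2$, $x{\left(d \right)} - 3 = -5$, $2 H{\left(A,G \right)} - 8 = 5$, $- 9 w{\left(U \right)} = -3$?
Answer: $16758$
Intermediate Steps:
$w{\left(U \right)} = \frac{1}{3}$ ($w{\left(U \right)} = \left(- \frac{1}{9}\right) \left(-3\right) = \frac{1}{3}$)
$H{\left(A,G \right)} = \frac{13}{2}$ ($H{\left(A,G \right)} = 4 + \frac{1}{2} \cdot 5 = 4 + \frac{5}{2} = \frac{13}{2}$)
$x{\left(d \right)} = -2$ ($x{\left(d \right)} = 3 - 5 = -2$)
$L = -4$ ($L = - 3 \left(\left(-2\right) \frac{1}{3} + 2\right) = - 3 \left(- \frac{2}{3} + 2\right) = \left(-3\right) \frac{4}{3} = -4$)
$D = \frac{441}{4}$ ($D = \left(4 + \frac{13}{2}\right)^{2} = \left(\frac{21}{2}\right)^{2} = \frac{441}{4} \approx 110.25$)
$D L \left(-6 - 32\right) = \frac{441}{4} \left(-4\right) \left(-6 - 32\right) = - 441 \left(-6 - 32\right) = \left(-441\right) \left(-38\right) = 16758$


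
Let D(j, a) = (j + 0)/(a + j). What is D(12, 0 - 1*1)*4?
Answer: 48/11 ≈ 4.3636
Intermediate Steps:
D(j, a) = j/(a + j)
D(12, 0 - 1*1)*4 = (12/((0 - 1*1) + 12))*4 = (12/((0 - 1) + 12))*4 = (12/(-1 + 12))*4 = (12/11)*4 = 48/11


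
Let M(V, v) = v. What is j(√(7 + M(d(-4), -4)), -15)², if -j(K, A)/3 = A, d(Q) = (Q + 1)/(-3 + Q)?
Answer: 2025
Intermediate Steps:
d(Q) = (1 + Q)/(-3 + Q)
j(K, A) = -3*A
j(√(7 + M(d(-4), -4)), -15)² = (-3*(-15))² = 45² = 2025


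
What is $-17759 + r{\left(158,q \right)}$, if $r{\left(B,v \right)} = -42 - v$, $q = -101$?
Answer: $-17700$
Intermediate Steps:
$-17759 + r{\left(158,q \right)} = -17759 - -59 = -17759 + \left(-42 + 101\right) = -17759 + 59 = -17700$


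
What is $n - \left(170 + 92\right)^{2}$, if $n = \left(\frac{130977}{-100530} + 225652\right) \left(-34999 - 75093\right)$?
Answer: $- \frac{138744833002942}{5585} \approx -2.4842 \cdot 10^{10}$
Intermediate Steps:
$n = - \frac{138744449626202}{5585}$ ($n = \left(130977 \left(- \frac{1}{100530}\right) + 225652\right) \left(-110092\right) = \left(- \frac{14553}{11170} + 225652\right) \left(-110092\right) = \frac{2520518287}{11170} \left(-110092\right) = - \frac{138744449626202}{5585} \approx -2.4842 \cdot 10^{10}$)
$n - \left(170 + 92\right)^{2} = - \frac{138744449626202}{5585} - \left(170 + 92\right)^{2} = - \frac{138744449626202}{5585} - 262^{2} = - \frac{138744449626202}{5585} - 68644 = - \frac{138744833002942}{5585}$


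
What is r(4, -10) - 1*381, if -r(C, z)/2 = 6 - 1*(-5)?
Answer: -403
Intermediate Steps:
r(C, z) = -22 (r(C, z) = -2*(6 - 1*(-5)) = -2*(6 + 5) = -2*11 = -22)
r(4, -10) - 1*381 = -22 - 1*381 = -22 - 381 = -403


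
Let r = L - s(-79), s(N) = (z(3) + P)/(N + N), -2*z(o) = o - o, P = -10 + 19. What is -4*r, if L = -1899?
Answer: 600066/79 ≈ 7595.8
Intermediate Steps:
P = 9
z(o) = 0 (z(o) = -(o - o)/2 = -1/2*0 = 0)
s(N) = 9/(2*N) (s(N) = (0 + 9)/(N + N) = 9/((2*N)) = 9*(1/(2*N)) = 9/(2*N))
r = -300033/158 (r = -1899 - 9/(2*(-79)) = -1899 - 9*(-1)/(2*79) = -1899 - 1*(-9/158) = -1899 + 9/158 = -300033/158 ≈ -1898.9)
-4*r = -4*(-300033/158) = 600066/79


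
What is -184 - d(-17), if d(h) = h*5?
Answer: -99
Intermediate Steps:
d(h) = 5*h
-184 - d(-17) = -184 - 5*(-17) = -184 - 1*(-85) = -184 + 85 = -99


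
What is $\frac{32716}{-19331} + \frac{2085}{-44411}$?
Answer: $- \frac{1493255411}{858509041} \approx -1.7394$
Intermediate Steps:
$\frac{32716}{-19331} + \frac{2085}{-44411} = 32716 \left(- \frac{1}{19331}\right) + 2085 \left(- \frac{1}{44411}\right) = - \frac{32716}{19331} - \frac{2085}{44411} = - \frac{1493255411}{858509041}$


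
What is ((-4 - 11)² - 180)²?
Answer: 2025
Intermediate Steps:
((-4 - 11)² - 180)² = ((-15)² - 180)² = (225 - 180)² = 45² = 2025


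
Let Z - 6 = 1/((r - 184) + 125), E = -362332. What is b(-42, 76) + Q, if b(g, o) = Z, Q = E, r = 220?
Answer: -58334485/161 ≈ -3.6233e+5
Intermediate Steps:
Q = -362332
Z = 967/161 (Z = 6 + 1/((220 - 184) + 125) = 6 + 1/(36 + 125) = 6 + 1/161 = 967/161 ≈ 6.0062)
b(g, o) = 967/161
b(-42, 76) + Q = 967/161 - 362332 = -58334485/161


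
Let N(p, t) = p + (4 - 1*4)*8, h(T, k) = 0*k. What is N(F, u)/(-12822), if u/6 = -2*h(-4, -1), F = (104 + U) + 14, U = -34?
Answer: -14/2137 ≈ -0.0065512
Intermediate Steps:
h(T, k) = 0
F = 84 (F = (104 - 34) + 14 = 70 + 14 = 84)
u = 0 (u = 6*(-2*0) = 6*0 = 0)
N(p, t) = p (N(p, t) = p + (4 - 4)*8 = p + 0*8 = p + 0 = p)
N(F, u)/(-12822) = 84/(-12822) = 84*(-1/12822) = -14/2137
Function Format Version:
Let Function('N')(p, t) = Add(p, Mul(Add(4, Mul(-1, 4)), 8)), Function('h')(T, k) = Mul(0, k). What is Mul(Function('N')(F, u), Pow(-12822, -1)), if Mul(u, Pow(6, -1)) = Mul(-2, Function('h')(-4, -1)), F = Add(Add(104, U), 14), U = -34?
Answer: Rational(-14, 2137) ≈ -0.0065512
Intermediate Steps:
Function('h')(T, k) = 0
F = 84 (F = Add(Add(104, -34), 14) = Add(70, 14) = 84)
u = 0 (u = Mul(6, Mul(-2, 0)) = Mul(6, 0) = 0)
Function('N')(p, t) = p (Function('N')(p, t) = Add(p, Mul(Add(4, -4), 8)) = Add(p, Mul(0, 8)) = Add(p, 0) = p)
Mul(Function('N')(F, u), Pow(-12822, -1)) = Mul(84, Pow(-12822, -1)) = Mul(84, Rational(-1, 12822)) = Rational(-14, 2137)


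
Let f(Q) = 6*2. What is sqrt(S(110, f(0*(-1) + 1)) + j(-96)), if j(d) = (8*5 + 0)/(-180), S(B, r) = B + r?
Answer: 2*sqrt(274)/3 ≈ 11.035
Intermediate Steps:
f(Q) = 12
j(d) = -2/9 (j(d) = (40 + 0)*(-1/180) = 40*(-1/180) = -2/9)
sqrt(S(110, f(0*(-1) + 1)) + j(-96)) = sqrt((110 + 12) - 2/9) = sqrt(122 - 2/9) = sqrt(1096/9) = 2*sqrt(274)/3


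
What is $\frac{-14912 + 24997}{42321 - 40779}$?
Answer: $\frac{10085}{1542} \approx 6.5402$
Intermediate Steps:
$\frac{-14912 + 24997}{42321 - 40779} = \frac{10085}{1542}$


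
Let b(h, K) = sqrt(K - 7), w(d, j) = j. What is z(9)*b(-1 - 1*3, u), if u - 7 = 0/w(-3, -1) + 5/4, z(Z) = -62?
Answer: -31*sqrt(5) ≈ -69.318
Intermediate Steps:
u = 33/4 (u = 7 + (0/(-1) + 5/4) = 7 + (0*(-1) + 5*(1/4)) = 7 + (0 + 5/4) = 7 + 5/4 = 33/4 ≈ 8.2500)
b(h, K) = sqrt(-7 + K)
z(9)*b(-1 - 1*3, u) = -62*sqrt(-7 + 33/4) = -31*sqrt(5)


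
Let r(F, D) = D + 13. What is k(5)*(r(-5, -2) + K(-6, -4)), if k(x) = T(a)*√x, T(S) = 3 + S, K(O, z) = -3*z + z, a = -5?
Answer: -38*√5 ≈ -84.971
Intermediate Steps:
K(O, z) = -2*z
r(F, D) = 13 + D
k(x) = -2*√x (k(x) = (3 - 5)*√x = -2*√x)
k(5)*(r(-5, -2) + K(-6, -4)) = (-2*√5)*((13 - 2) - 2*(-4)) = (-2*√5)*(11 + 8) = -2*√5*19 = -38*√5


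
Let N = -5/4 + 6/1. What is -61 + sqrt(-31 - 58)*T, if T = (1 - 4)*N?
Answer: -61 - 57*I*sqrt(89)/4 ≈ -61.0 - 134.43*I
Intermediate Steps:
N = 19/4 (N = -5*1/4 + 6*1 = -5/4 + 6 = 19/4 ≈ 4.7500)
T = -57/4 (T = (1 - 4)*(19/4) = -3*19/4 = -57/4 ≈ -14.250)
-61 + sqrt(-31 - 58)*T = -61 + sqrt(-31 - 58)*(-57/4) = -61 + sqrt(-89)*(-57/4) = -61 + (I*sqrt(89))*(-57/4) = -61 - 57*I*sqrt(89)/4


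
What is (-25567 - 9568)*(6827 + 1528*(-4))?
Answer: -25121525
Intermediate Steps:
(-25567 - 9568)*(6827 + 1528*(-4)) = -35135*(6827 - 6112) = -35135*715 = -25121525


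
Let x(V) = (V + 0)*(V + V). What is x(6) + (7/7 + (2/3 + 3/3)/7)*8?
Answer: 1720/21 ≈ 81.905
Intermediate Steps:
x(V) = 2*V² (x(V) = V*(2*V) = 2*V²)
x(6) + (7/7 + (2/3 + 3/3)/7)*8 = 2*6² + (7/7 + (2/3 + 3/3)/7)*8 = 2*36 + (7*(⅐) + (2*(⅓) + 3*(⅓))*(⅐))*8 = 72 + (1 + (⅔ + 1)*(⅐))*8 = 72 + (1 + (5/3)*(⅐))*8 = 72 + (1 + 5/21)*8 = 72 + (26/21)*8 = 72 + 208/21 = 1720/21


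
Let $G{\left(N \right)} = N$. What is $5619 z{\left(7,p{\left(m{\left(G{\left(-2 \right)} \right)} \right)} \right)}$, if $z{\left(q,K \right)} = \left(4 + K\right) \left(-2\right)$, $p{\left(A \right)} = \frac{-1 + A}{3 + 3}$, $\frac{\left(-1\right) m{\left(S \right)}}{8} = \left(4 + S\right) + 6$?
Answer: $76793$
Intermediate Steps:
$m{\left(S \right)} = -80 - 8 S$ ($m{\left(S \right)} = - 8 \left(\left(4 + S\right) + 6\right) = - 8 \left(10 + S\right) = -80 - 8 S$)
$p{\left(A \right)} = - \frac{1}{6} + \frac{A}{6}$ ($p{\left(A \right)} = \frac{-1 + A}{6} = \left(-1 + A\right) \frac{1}{6} = - \frac{1}{6} + \frac{A}{6}$)
$z{\left(q,K \right)} = -8 - 2 K$
$5619 z{\left(7,p{\left(m{\left(G{\left(-2 \right)} \right)} \right)} \right)} = 5619 \left(-8 - 2 \left(- \frac{1}{6} + \frac{-80 - -16}{6}\right)\right) = 5619 \left(-8 - 2 \left(- \frac{1}{6} + \frac{-80 + 16}{6}\right)\right) = 5619 \left(-8 - 2 \left(- \frac{1}{6} + \frac{1}{6} \left(-64\right)\right)\right) = 5619 \left(-8 - 2 \left(- \frac{1}{6} - \frac{32}{3}\right)\right) = 5619 \left(-8 - - \frac{65}{3}\right) = 5619 \left(-8 + \frac{65}{3}\right) = 5619 \cdot \frac{41}{3} = 76793$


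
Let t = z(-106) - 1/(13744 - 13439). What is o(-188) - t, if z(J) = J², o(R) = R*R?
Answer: 7352941/305 ≈ 24108.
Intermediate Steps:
o(R) = R²
t = 3426979/305 (t = (-106)² - 1/(13744 - 13439) = 11236 - 1/305 = 3426979/305 ≈ 11236.)
o(-188) - t = (-188)² - 1*3426979/305 = 35344 - 3426979/305 = 7352941/305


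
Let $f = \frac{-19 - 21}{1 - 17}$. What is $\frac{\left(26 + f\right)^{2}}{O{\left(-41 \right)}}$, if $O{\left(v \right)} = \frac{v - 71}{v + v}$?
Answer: $\frac{133209}{224} \approx 594.68$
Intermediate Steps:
$f = \frac{5}{2}$ ($f = - \frac{40}{-16} = \left(-40\right) \left(- \frac{1}{16}\right) = \frac{5}{2} \approx 2.5$)
$O{\left(v \right)} = \frac{-71 + v}{2 v}$
$\frac{\left(26 + f\right)^{2}}{O{\left(-41 \right)}} = \frac{\left(26 + \frac{5}{2}\right)^{2}}{\frac{1}{2} \frac{1}{-41} \left(-71 - 41\right)} = \frac{\left(\frac{57}{2}\right)^{2}}{\frac{1}{2} \left(- \frac{1}{41}\right) \left(-112\right)} = \frac{3249}{4 \cdot \frac{56}{41}} = \frac{3249}{4} \cdot \frac{41}{56} = \frac{133209}{224}$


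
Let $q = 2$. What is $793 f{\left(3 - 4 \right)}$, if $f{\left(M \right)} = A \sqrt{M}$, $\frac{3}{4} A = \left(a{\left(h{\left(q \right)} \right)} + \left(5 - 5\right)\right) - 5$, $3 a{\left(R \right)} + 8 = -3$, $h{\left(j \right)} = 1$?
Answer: $- \frac{82472 i}{9} \approx - 9163.6 i$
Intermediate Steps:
$a{\left(R \right)} = - \frac{11}{3}$ ($a{\left(R \right)} = - \frac{8}{3} + \frac{1}{3} \left(-3\right) = - \frac{8}{3} - 1 = - \frac{11}{3}$)
$A = - \frac{104}{9}$ ($A = \frac{4 \left(\left(- \frac{11}{3} + \left(5 - 5\right)\right) - 5\right)}{3} = \frac{4 \left(\left(- \frac{11}{3} + 0\right) - 5\right)}{3} = \frac{4 \left(- \frac{11}{3} - 5\right)}{3} = \frac{4}{3} \left(- \frac{26}{3}\right) = - \frac{104}{9} \approx -11.556$)
$f{\left(M \right)} = - \frac{104 \sqrt{M}}{9}$
$793 f{\left(3 - 4 \right)} = 793 \left(- \frac{104 \sqrt{3 - 4}}{9}\right) = 793 \left(- \frac{104 \sqrt{-1}}{9}\right) = 793 \left(- \frac{104 i}{9}\right) = - \frac{82472 i}{9}$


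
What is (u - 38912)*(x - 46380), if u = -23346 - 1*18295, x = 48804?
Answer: -195260472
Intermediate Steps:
u = -41641 (u = -23346 - 18295 = -41641)
(u - 38912)*(x - 46380) = (-41641 - 38912)*(48804 - 46380) = -80553*2424 = -195260472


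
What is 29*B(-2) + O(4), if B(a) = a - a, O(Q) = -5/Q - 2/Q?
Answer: -7/4 ≈ -1.7500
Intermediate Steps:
O(Q) = -7/Q
B(a) = 0
29*B(-2) + O(4) = 29*0 - 7/4 = 0 - 7*¼ = 0 - 7/4 = -7/4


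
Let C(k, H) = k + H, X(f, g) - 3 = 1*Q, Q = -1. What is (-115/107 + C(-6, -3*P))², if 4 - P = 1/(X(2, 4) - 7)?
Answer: 110796676/286225 ≈ 387.10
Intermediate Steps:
X(f, g) = 2 (X(f, g) = 3 + 1*(-1) = 3 - 1 = 2)
P = 21/5 (P = 4 - 1/(2 - 7) = 4 - 1/(-5) = 4 - 1*(-⅕) = 4 + ⅕ = 21/5 ≈ 4.2000)
C(k, H) = H + k
(-115/107 + C(-6, -3*P))² = (-115/107 + (-3*21/5 - 6))² = (-115*1/107 + (-63/5 - 6))² = (-115/107 - 93/5)² = (-10526/535)² = 110796676/286225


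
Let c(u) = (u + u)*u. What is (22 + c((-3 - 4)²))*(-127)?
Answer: -612648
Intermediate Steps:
c(u) = 2*u² (c(u) = (2*u)*u = 2*u²)
(22 + c((-3 - 4)²))*(-127) = (22 + 2*((-3 - 4)²)²)*(-127) = (22 + 2*((-7)²)²)*(-127) = (22 + 2*49²)*(-127) = (22 + 2*2401)*(-127) = (22 + 4802)*(-127) = 4824*(-127) = -612648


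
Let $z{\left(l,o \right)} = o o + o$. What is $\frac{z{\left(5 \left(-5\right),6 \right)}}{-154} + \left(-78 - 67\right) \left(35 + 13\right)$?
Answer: $- \frac{76563}{11} \approx -6960.3$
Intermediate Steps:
$z{\left(l,o \right)} = o + o^{2}$ ($z{\left(l,o \right)} = o^{2} + o = o + o^{2}$)
$\frac{z{\left(5 \left(-5\right),6 \right)}}{-154} + \left(-78 - 67\right) \left(35 + 13\right) = \frac{6 \left(1 + 6\right)}{-154} + \left(-78 - 67\right) \left(35 + 13\right) = 6 \cdot 7 \left(- \frac{1}{154}\right) - 6960 = 42 \left(- \frac{1}{154}\right) - 6960 = - \frac{3}{11} - 6960 = - \frac{76563}{11}$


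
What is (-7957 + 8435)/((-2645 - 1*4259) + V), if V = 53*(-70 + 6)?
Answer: -239/5148 ≈ -0.046426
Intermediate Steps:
V = -3392 (V = 53*(-64) = -3392)
(-7957 + 8435)/((-2645 - 1*4259) + V) = (-7957 + 8435)/((-2645 - 1*4259) - 3392) = 478/((-2645 - 4259) - 3392) = 478/(-6904 - 3392) = 478/(-10296) = 478*(-1/10296) = -239/5148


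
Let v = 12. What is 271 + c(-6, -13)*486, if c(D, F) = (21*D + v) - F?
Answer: -48815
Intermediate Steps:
c(D, F) = 12 - F + 21*D (c(D, F) = (21*D + 12) - F = (12 + 21*D) - F = 12 - F + 21*D)
271 + c(-6, -13)*486 = 271 + (12 - 1*(-13) + 21*(-6))*486 = 271 + (12 + 13 - 126)*486 = 271 - 101*486 = 271 - 49086 = -48815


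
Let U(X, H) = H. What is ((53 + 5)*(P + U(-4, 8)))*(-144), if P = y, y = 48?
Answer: -467712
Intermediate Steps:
P = 48
((53 + 5)*(P + U(-4, 8)))*(-144) = ((53 + 5)*(48 + 8))*(-144) = (58*56)*(-144) = 3248*(-144) = -467712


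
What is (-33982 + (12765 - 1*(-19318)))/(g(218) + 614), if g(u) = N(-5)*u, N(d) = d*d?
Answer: -1899/6064 ≈ -0.31316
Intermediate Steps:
N(d) = d²
g(u) = 25*u (g(u) = (-5)²*u = 25*u)
(-33982 + (12765 - 1*(-19318)))/(g(218) + 614) = (-33982 + (12765 - 1*(-19318)))/(25*218 + 614) = (-33982 + (12765 + 19318))/(5450 + 614) = (-33982 + 32083)/6064 = -1899*1/6064 = -1899/6064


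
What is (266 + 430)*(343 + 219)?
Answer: 391152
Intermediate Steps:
(266 + 430)*(343 + 219) = 696*562 = 391152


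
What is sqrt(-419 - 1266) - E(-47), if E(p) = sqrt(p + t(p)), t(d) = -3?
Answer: I*(sqrt(1685) - 5*sqrt(2)) ≈ 33.978*I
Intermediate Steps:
E(p) = sqrt(-3 + p) (E(p) = sqrt(p - 3) = sqrt(-3 + p))
sqrt(-419 - 1266) - E(-47) = sqrt(-419 - 1266) - sqrt(-3 - 47) = sqrt(-1685) - sqrt(-50) = I*sqrt(1685) - 5*I*sqrt(2)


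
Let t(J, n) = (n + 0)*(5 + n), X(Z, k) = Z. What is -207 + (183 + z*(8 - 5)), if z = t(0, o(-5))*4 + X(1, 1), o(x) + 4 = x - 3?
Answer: 987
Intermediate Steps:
o(x) = -7 + x (o(x) = -4 + (x - 3) = -4 + (-3 + x) = -7 + x)
t(J, n) = n*(5 + n)
z = 337 (z = ((-7 - 5)*(5 + (-7 - 5)))*4 + 1 = -12*(5 - 12)*4 + 1 = -12*(-7)*4 + 1 = 84*4 + 1 = 336 + 1 = 337)
-207 + (183 + z*(8 - 5)) = -207 + (183 + 337*(8 - 5)) = -207 + (183 + 337*3) = -207 + (183 + 1011) = -207 + 1194 = 987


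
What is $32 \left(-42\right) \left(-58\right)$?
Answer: $77952$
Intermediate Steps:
$32 \left(-42\right) \left(-58\right) = \left(-1344\right) \left(-58\right) = 77952$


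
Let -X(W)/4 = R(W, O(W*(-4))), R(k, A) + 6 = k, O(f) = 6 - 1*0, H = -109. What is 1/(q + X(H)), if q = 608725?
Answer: 1/609185 ≈ 1.6415e-6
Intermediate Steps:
O(f) = 6 (O(f) = 6 + 0 = 6)
R(k, A) = -6 + k
X(W) = 24 - 4*W (X(W) = -4*(-6 + W) = 24 - 4*W)
1/(q + X(H)) = 1/(608725 + (24 - 4*(-109))) = 1/(608725 + (24 + 436)) = 1/(608725 + 460) = 1/609185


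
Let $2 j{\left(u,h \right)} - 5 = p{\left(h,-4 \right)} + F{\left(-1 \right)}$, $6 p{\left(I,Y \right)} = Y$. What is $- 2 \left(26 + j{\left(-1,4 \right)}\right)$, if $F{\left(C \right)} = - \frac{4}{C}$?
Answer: $- \frac{181}{3} \approx -60.333$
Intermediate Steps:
$p{\left(I,Y \right)} = \frac{Y}{6}$
$j{\left(u,h \right)} = \frac{25}{6}$ ($j{\left(u,h \right)} = \frac{5}{2} + \frac{\frac{1}{6} \left(-4\right) - \frac{4}{-1}}{2} = \frac{5}{2} + \frac{- \frac{2}{3} - -4}{2} = \frac{5}{2} + \frac{- \frac{2}{3} + 4}{2} = \frac{5}{2} + \frac{1}{2} \cdot \frac{10}{3} = \frac{5}{2} + \frac{5}{3} = \frac{25}{6}$)
$- 2 \left(26 + j{\left(-1,4 \right)}\right) = - 2 \left(26 + \frac{25}{6}\right) = \left(-2\right) \frac{181}{6} = - \frac{181}{3}$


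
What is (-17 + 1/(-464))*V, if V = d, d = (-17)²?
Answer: -2279921/464 ≈ -4913.6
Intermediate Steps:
d = 289
V = 289
(-17 + 1/(-464))*V = (-17 + 1/(-464))*289 = (-17 - 1/464)*289 = -7889/464*289 = -2279921/464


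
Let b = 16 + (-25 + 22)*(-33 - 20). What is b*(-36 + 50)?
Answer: 2450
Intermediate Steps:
b = 175 (b = 16 - 3*(-53) = 16 + 159 = 175)
b*(-36 + 50) = 175*(-36 + 50) = 175*14 = 2450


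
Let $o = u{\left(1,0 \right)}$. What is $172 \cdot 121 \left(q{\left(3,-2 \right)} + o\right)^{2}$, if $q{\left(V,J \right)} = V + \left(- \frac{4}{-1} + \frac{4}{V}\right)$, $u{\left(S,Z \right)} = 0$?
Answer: $\frac{13007500}{9} \approx 1.4453 \cdot 10^{6}$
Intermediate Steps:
$o = 0$
$q{\left(V,J \right)} = 4 + V + \frac{4}{V}$ ($q{\left(V,J \right)} = V + \left(\left(-4\right) \left(-1\right) + \frac{4}{V}\right) = V + \left(4 + \frac{4}{V}\right) = 4 + V + \frac{4}{V}$)
$172 \cdot 121 \left(q{\left(3,-2 \right)} + o\right)^{2} = 172 \cdot 121 \left(\left(4 + 3 + \frac{4}{3}\right) + 0\right)^{2} = 20812 \left(\left(4 + 3 + 4 \cdot \frac{1}{3}\right) + 0\right)^{2} = 20812 \left(\left(4 + 3 + \frac{4}{3}\right) + 0\right)^{2} = 20812 \left(\frac{25}{3} + 0\right)^{2} = 20812 \left(\frac{25}{3}\right)^{2} = 20812 \cdot \frac{625}{9} = \frac{13007500}{9}$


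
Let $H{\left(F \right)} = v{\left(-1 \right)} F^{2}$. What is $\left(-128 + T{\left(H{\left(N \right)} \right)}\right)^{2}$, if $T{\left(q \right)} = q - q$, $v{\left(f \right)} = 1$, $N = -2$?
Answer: $16384$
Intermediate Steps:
$H{\left(F \right)} = F^{2}$ ($H{\left(F \right)} = 1 F^{2} = F^{2}$)
$T{\left(q \right)} = 0$
$\left(-128 + T{\left(H{\left(N \right)} \right)}\right)^{2} = \left(-128 + 0\right)^{2} = \left(-128\right)^{2} = 16384$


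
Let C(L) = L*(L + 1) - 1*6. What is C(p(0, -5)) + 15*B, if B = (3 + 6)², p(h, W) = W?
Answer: 1229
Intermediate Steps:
B = 81 (B = 9² = 81)
C(L) = -6 + L*(1 + L) (C(L) = L*(1 + L) - 6 = -6 + L*(1 + L))
C(p(0, -5)) + 15*B = (-6 - 5 + (-5)²) + 15*81 = (-6 - 5 + 25) + 1215 = 14 + 1215 = 1229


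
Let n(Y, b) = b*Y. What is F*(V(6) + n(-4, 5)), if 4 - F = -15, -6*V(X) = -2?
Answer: -1121/3 ≈ -373.67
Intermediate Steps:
n(Y, b) = Y*b
V(X) = ⅓ (V(X) = -⅙*(-2) = ⅓)
F = 19 (F = 4 - 1*(-15) = 4 + 15 = 19)
F*(V(6) + n(-4, 5)) = 19*(⅓ - 4*5) = 19*(⅓ - 20) = 19*(-59/3) = -1121/3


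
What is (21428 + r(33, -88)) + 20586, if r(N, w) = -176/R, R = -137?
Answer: 5756094/137 ≈ 42015.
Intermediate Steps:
r(N, w) = 176/137 (r(N, w) = -176/(-137) = -176*(-1/137) = 176/137)
(21428 + r(33, -88)) + 20586 = (21428 + 176/137) + 20586 = 2935812/137 + 20586 = 5756094/137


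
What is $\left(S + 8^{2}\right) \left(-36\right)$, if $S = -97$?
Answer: $1188$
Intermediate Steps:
$\left(S + 8^{2}\right) \left(-36\right) = \left(-97 + 8^{2}\right) \left(-36\right) = \left(-97 + 64\right) \left(-36\right) = \left(-33\right) \left(-36\right) = 1188$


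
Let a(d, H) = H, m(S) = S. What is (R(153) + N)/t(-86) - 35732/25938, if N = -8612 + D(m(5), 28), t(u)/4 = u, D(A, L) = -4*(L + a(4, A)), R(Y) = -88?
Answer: 13549538/557667 ≈ 24.297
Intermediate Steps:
D(A, L) = -4*A - 4*L (D(A, L) = -4*(L + A) = -4*(A + L) = -4*A - 4*L)
t(u) = 4*u
N = -8744 (N = -8612 + (-4*5 - 4*28) = -8612 + (-20 - 112) = -8612 - 132 = -8744)
(R(153) + N)/t(-86) - 35732/25938 = (-88 - 8744)/((4*(-86))) - 35732/25938 = -8832/(-344) - 35732*1/25938 = -8832*(-1/344) - 17866/12969 = 1104/43 - 17866/12969 = 13549538/557667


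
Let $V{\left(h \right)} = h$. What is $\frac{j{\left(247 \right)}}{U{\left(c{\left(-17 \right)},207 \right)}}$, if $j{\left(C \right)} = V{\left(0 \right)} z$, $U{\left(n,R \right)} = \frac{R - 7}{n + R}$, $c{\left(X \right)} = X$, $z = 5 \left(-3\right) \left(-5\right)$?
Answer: $0$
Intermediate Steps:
$z = 75$ ($z = \left(-15\right) \left(-5\right) = 75$)
$U{\left(n,R \right)} = \frac{-7 + R}{R + n}$
$j{\left(C \right)} = 0$ ($j{\left(C \right)} = 0 \cdot 75 = 0$)
$\frac{j{\left(247 \right)}}{U{\left(c{\left(-17 \right)},207 \right)}} = \frac{0}{\frac{1}{207 - 17} \left(-7 + 207\right)} = \frac{0}{\frac{1}{190} \cdot 200} = \frac{0}{\frac{20}{19}} = 0 \cdot \frac{19}{20} = 0$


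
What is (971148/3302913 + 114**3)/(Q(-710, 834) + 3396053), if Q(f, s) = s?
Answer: 1631137302940/3739874077277 ≈ 0.43615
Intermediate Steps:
(971148/3302913 + 114**3)/(Q(-710, 834) + 3396053) = (971148/3302913 + 114**3)/(834 + 3396053) = (971148*(1/3302913) + 1481544)/3396887 = (323716/1100971 + 1481544)*(1/3396887) = (1631137302940/1100971)*(1/3396887) = 1631137302940/3739874077277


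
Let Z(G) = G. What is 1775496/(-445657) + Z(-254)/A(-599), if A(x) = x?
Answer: -950325226/266948543 ≈ -3.5600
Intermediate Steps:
1775496/(-445657) + Z(-254)/A(-599) = 1775496/(-445657) - 254/(-599) = 1775496*(-1/445657) - 254*(-1/599) = -1775496/445657 + 254/599 = -950325226/266948543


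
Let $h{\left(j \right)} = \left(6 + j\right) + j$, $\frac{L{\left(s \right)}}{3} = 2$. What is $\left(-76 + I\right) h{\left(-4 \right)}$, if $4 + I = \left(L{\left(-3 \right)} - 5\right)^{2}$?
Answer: $158$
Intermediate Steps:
$L{\left(s \right)} = 6$ ($L{\left(s \right)} = 3 \cdot 2 = 6$)
$h{\left(j \right)} = 6 + 2 j$
$I = -3$ ($I = -4 + \left(6 - 5\right)^{2} = -4 + 1^{2} = -4 + 1 = -3$)
$\left(-76 + I\right) h{\left(-4 \right)} = \left(-76 - 3\right) \left(6 + 2 \left(-4\right)\right) = - 79 \left(6 - 8\right) = \left(-79\right) \left(-2\right) = 158$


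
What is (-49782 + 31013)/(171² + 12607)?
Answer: -18769/41848 ≈ -0.44850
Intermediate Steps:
(-49782 + 31013)/(171² + 12607) = -18769/(29241 + 12607) = -18769/41848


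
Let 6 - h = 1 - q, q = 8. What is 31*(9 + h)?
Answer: 682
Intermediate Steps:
h = 13 (h = 6 - (1 - 1*8) = 6 - (1 - 8) = 6 - 1*(-7) = 6 + 7 = 13)
31*(9 + h) = 31*(9 + 13) = 31*22 = 682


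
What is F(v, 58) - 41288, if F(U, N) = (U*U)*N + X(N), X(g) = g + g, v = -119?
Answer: 780166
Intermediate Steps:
X(g) = 2*g
F(U, N) = 2*N + N*U**2 (F(U, N) = (U*U)*N + 2*N = U**2*N + 2*N = N*U**2 + 2*N = 2*N + N*U**2)
F(v, 58) - 41288 = 58*(2 + (-119)**2) - 41288 = 58*(2 + 14161) - 41288 = 58*14163 - 41288 = 821454 - 41288 = 780166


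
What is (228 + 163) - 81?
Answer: 310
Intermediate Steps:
(228 + 163) - 81 = 391 - 81 = 310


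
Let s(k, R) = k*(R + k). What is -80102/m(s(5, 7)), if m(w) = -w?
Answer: 40051/30 ≈ 1335.0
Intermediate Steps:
-80102/m(s(5, 7)) = -80102*(-1/(5*(7 + 5))) = -80102/((-5*12)) = -80102/((-1*60)) = -80102/(-60) = -80102*(-1/60) = 40051/30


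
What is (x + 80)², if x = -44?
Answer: 1296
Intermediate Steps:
(x + 80)² = (-44 + 80)² = 36² = 1296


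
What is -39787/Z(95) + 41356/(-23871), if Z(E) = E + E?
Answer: -957613117/4535490 ≈ -211.14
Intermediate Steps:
Z(E) = 2*E
-39787/Z(95) + 41356/(-23871) = -39787/(2*95) + 41356/(-23871) = -39787/190 + 41356*(-1/23871) = -39787*1/190 - 41356/23871 = -39787/190 - 41356/23871 = -957613117/4535490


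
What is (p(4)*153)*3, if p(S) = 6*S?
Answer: 11016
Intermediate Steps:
(p(4)*153)*3 = ((6*4)*153)*3 = (24*153)*3 = 3672*3 = 11016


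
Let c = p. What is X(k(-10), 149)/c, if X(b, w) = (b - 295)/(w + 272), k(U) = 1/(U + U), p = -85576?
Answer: 5901/720549920 ≈ 8.1896e-6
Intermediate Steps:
c = -85576
k(U) = 1/(2*U)
X(b, w) = (-295 + b)/(272 + w)
X(k(-10), 149)/c = ((-295 + (½)/(-10))/(272 + 149))/(-85576) = ((-295 + (½)*(-⅒))/421)*(-1/85576) = ((-295 - 1/20)/421)*(-1/85576) = ((1/421)*(-5901/20))*(-1/85576) = -5901/8420*(-1/85576) = 5901/720549920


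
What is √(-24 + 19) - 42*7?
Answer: -294 + I*√5 ≈ -294.0 + 2.2361*I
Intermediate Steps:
√(-24 + 19) - 42*7 = √(-5) - 294 = I*√5 - 294 = -294 + I*√5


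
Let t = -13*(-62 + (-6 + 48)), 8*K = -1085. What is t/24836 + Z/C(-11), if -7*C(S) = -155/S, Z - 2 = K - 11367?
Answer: 8797405413/1539832 ≈ 5713.2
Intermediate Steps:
K = -1085/8 (K = (1/8)*(-1085) = -1085/8 ≈ -135.63)
Z = -92005/8 (Z = 2 + (-1085/8 - 11367) = 2 - 92021/8 = -92005/8 ≈ -11501.)
t = 260 (t = -13*(-62 + 42) = -13*(-20) = 260)
C(S) = 155/(7*S) (C(S) = -(-155)/(7*S) = 155/(7*S))
t/24836 + Z/C(-11) = 260/24836 - 92005/(8*((155/7)/(-11))) = 260*(1/24836) - 92005/(8*((155/7)*(-1/11))) = 65/6209 - 92005/(8*(-155/77)) = 65/6209 - 92005/8*(-77/155) = 65/6209 + 1416877/248 = 8797405413/1539832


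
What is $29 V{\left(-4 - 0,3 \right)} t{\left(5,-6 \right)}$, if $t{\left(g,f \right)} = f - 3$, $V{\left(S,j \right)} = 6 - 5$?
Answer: $-261$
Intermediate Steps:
$V{\left(S,j \right)} = 1$
$t{\left(g,f \right)} = -3 + f$
$29 V{\left(-4 - 0,3 \right)} t{\left(5,-6 \right)} = 29 \cdot 1 \left(-3 - 6\right) = 29 \left(-9\right) = -261$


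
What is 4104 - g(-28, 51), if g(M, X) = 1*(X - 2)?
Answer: 4055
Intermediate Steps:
g(M, X) = -2 + X (g(M, X) = 1*(-2 + X) = -2 + X)
4104 - g(-28, 51) = 4104 - (-2 + 51) = 4104 - 1*49 = 4104 - 49 = 4055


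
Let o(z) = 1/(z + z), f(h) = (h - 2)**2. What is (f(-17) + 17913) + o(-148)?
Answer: 5409103/296 ≈ 18274.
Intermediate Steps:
f(h) = (-2 + h)**2
o(z) = 1/(2*z)
(f(-17) + 17913) + o(-148) = ((-2 - 17)**2 + 17913) + (1/2)/(-148) = ((-19)**2 + 17913) + (1/2)*(-1/148) = (361 + 17913) - 1/296 = 18274 - 1/296 = 5409103/296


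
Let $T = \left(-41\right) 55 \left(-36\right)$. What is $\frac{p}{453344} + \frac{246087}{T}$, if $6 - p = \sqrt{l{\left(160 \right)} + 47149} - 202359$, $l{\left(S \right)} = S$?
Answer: $\frac{3555279323}{1022290720} - \frac{\sqrt{47309}}{453344} \approx 3.4773$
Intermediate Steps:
$p = 202365 - \sqrt{47309}$ ($p = 6 - \left(\sqrt{160 + 47149} - 202359\right) = 6 - \left(\sqrt{47309} - 202359\right) = 6 - \left(-202359 + \sqrt{47309}\right) = 6 + \left(202359 - \sqrt{47309}\right) = 202365 - \sqrt{47309} \approx 2.0215 \cdot 10^{5}$)
$T = 81180$ ($T = \left(-2255\right) \left(-36\right) = 81180$)
$\frac{p}{453344} + \frac{246087}{T} = \frac{202365 - \sqrt{47309}}{453344} + \frac{246087}{81180} = \left(202365 - \sqrt{47309}\right) \frac{1}{453344} + 246087 \cdot \frac{1}{81180} = \left(\frac{202365}{453344} - \frac{\sqrt{47309}}{453344}\right) + \frac{27343}{9020} = \frac{3555279323}{1022290720} - \frac{\sqrt{47309}}{453344}$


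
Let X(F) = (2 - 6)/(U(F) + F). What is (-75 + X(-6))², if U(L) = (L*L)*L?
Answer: 69272329/12321 ≈ 5622.3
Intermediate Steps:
U(L) = L³ (U(L) = L²*L = L³)
X(F) = -4/(F + F³) (X(F) = (2 - 6)/(F³ + F) = -4/(F + F³))
(-75 + X(-6))² = (-75 - 4/(-6 + (-6)³))² = (-75 - 4/(-6 - 216))² = (-75 - 4/(-222))² = (-75 - 4*(-1/222))² = (-75 + 2/111)² = (-8323/111)² = 69272329/12321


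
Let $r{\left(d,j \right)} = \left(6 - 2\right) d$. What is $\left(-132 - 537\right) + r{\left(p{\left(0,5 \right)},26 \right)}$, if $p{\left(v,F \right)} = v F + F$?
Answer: $-649$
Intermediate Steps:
$p{\left(v,F \right)} = F + F v$ ($p{\left(v,F \right)} = F v + F = F + F v$)
$r{\left(d,j \right)} = 4 d$
$\left(-132 - 537\right) + r{\left(p{\left(0,5 \right)},26 \right)} = \left(-132 - 537\right) + 4 \cdot 5 \left(1 + 0\right) = \left(-132 - 537\right) + 4 \cdot 5 \cdot 1 = -669 + 4 \cdot 5 = -669 + 20 = -649$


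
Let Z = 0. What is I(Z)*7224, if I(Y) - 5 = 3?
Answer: 57792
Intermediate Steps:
I(Y) = 8 (I(Y) = 5 + 3 = 8)
I(Z)*7224 = 8*7224 = 57792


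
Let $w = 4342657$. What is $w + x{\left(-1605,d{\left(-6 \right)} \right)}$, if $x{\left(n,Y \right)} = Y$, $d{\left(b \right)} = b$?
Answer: $4342651$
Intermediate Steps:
$w + x{\left(-1605,d{\left(-6 \right)} \right)} = 4342657 - 6 = 4342651$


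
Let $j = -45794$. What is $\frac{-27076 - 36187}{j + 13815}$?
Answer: $\frac{63263}{31979} \approx 1.9783$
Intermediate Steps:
$\frac{-27076 - 36187}{j + 13815} = \frac{-27076 - 36187}{-45794 + 13815} = - \frac{63263}{-31979} = \left(-63263\right) \left(- \frac{1}{31979}\right) = \frac{63263}{31979}$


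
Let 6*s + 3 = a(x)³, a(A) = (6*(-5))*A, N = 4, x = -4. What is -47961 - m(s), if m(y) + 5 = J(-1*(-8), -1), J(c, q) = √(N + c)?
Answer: -47956 - 2*√3 ≈ -47959.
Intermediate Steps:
J(c, q) = √(4 + c)
a(A) = -30*A
s = 575999/2 (s = -½ + (-30*(-4))³/6 = -½ + (⅙)*120³ = -½ + (⅙)*1728000 = -½ + 288000 = 575999/2 ≈ 2.8800e+5)
m(y) = -5 + 2*√3 (m(y) = -5 + √(4 - 1*(-8)) = -5 + √(4 + 8) = -5 + √12 = -5 + 2*√3)
-47961 - m(s) = -47961 - (-5 + 2*√3) = -47961 + (5 - 2*√3) = -47956 - 2*√3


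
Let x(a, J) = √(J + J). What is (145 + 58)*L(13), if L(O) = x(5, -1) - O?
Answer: -2639 + 203*I*√2 ≈ -2639.0 + 287.09*I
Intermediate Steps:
x(a, J) = √2*√J (x(a, J) = √(2*J) = √2*√J)
L(O) = -O + I*√2 (L(O) = √2*√(-1) - O = √2*I - O = I*√2 - O = -O + I*√2)
(145 + 58)*L(13) = (145 + 58)*(-1*13 + I*√2) = 203*(-13 + I*√2) = -2639 + 203*I*√2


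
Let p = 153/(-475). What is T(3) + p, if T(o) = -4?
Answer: -2053/475 ≈ -4.3221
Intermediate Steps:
p = -153/475 (p = 153*(-1/475) = -153/475 ≈ -0.32211)
T(3) + p = -4 - 153/475 = -2053/475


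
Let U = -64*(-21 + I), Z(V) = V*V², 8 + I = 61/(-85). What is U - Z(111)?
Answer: -116086971/85 ≈ -1.3657e+6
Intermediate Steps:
I = -741/85 (I = -8 + 61/(-85) = -8 + 61*(-1/85) = -8 - 61/85 = -741/85 ≈ -8.7177)
Z(V) = V³
U = 161664/85 (U = -64*(-21 - 741/85) = -64*(-2526/85) = 161664/85 ≈ 1901.9)
U - Z(111) = 161664/85 - 1*111³ = 161664/85 - 1*1367631 = 161664/85 - 1367631 = -116086971/85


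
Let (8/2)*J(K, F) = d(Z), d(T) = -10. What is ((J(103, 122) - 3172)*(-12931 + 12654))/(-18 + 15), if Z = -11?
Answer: -1758673/6 ≈ -2.9311e+5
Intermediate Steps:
J(K, F) = -5/2 (J(K, F) = (1/4)*(-10) = -5/2)
((J(103, 122) - 3172)*(-12931 + 12654))/(-18 + 15) = ((-5/2 - 3172)*(-12931 + 12654))/(-18 + 15) = (-6349/2*(-277))/(-3) = -1/3*1758673/2 = -1758673/6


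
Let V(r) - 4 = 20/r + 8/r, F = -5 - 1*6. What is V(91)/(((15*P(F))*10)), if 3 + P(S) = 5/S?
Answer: -154/18525 ≈ -0.0083131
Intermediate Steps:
F = -11 (F = -5 - 6 = -11)
V(r) = 4 + 28/r (V(r) = 4 + (20/r + 8/r) = 4 + 28/r)
P(S) = -3 + 5/S
V(91)/(((15*P(F))*10)) = (4 + 28/91)/(((15*(-3 + 5/(-11)))*10)) = (4 + 28*(1/91))/(((15*(-3 + 5*(-1/11)))*10)) = (4 + 4/13)/(((15*(-3 - 5/11))*10)) = 56/(13*(((15*(-38/11))*10))) = 56/(13*((-570/11*10))) = 56/(13*(-5700/11)) = (56/13)*(-11/5700) = -154/18525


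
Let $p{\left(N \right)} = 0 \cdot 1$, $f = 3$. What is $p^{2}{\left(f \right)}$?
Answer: $0$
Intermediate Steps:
$p{\left(N \right)} = 0$
$p^{2}{\left(f \right)} = 0^{2} = 0$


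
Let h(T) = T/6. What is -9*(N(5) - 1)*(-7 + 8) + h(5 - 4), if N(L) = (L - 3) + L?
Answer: -323/6 ≈ -53.833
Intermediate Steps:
h(T) = T/6 (h(T) = T*(1/6) = T/6)
N(L) = -3 + 2*L (N(L) = (-3 + L) + L = -3 + 2*L)
-9*(N(5) - 1)*(-7 + 8) + h(5 - 4) = -9*((-3 + 2*5) - 1)*(-7 + 8) + (5 - 4)/6 = -9*((-3 + 10) - 1) + (1/6)*1 = -9*(7 - 1) + 1/6 = -54 + 1/6 = -323/6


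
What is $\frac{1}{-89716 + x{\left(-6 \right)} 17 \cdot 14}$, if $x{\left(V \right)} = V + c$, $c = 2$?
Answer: $- \frac{1}{90668} \approx -1.1029 \cdot 10^{-5}$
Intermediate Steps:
$x{\left(V \right)} = 2 + V$ ($x{\left(V \right)} = V + 2 = 2 + V$)
$\frac{1}{-89716 + x{\left(-6 \right)} 17 \cdot 14} = \frac{1}{-89716 + \left(2 - 6\right) 17 \cdot 14} = \frac{1}{-89716 + \left(-4\right) 17 \cdot 14} = \frac{1}{-89716 - 952} = \frac{1}{-90668} = - \frac{1}{90668}$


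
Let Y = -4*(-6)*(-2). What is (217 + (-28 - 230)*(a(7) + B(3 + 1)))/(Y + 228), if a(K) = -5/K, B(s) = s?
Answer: -883/252 ≈ -3.5040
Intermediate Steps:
Y = -48 (Y = 24*(-2) = -48)
(217 + (-28 - 230)*(a(7) + B(3 + 1)))/(Y + 228) = (217 + (-28 - 230)*(-5/7 + (3 + 1)))/(-48 + 228) = (217 - 258*(-5*1/7 + 4))/180 = (217 - 258*(-5/7 + 4))*(1/180) = (217 - 258*23/7)*(1/180) = (217 - 5934/7)*(1/180) = -4415/7*1/180 = -883/252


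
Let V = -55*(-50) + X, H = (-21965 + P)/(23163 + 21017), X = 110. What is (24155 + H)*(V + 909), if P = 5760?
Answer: 804418947691/8836 ≈ 9.1039e+7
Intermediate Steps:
H = -3241/8836 (H = (-21965 + 5760)/(23163 + 21017) = -16205/44180 = -16205*1/44180 = -3241/8836 ≈ -0.36680)
V = 2860 (V = -55*(-50) + 110 = 2750 + 110 = 2860)
(24155 + H)*(V + 909) = (24155 - 3241/8836)*(2860 + 909) = (213430339/8836)*3769 = 804418947691/8836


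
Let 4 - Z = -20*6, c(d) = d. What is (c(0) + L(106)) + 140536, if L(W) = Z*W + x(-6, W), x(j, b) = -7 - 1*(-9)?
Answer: 153682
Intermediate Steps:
x(j, b) = 2 (x(j, b) = -7 + 9 = 2)
Z = 124 (Z = 4 - (-20)*6 = 4 - 1*(-120) = 4 + 120 = 124)
L(W) = 2 + 124*W (L(W) = 124*W + 2 = 2 + 124*W)
(c(0) + L(106)) + 140536 = (0 + (2 + 124*106)) + 140536 = (0 + (2 + 13144)) + 140536 = (0 + 13146) + 140536 = 13146 + 140536 = 153682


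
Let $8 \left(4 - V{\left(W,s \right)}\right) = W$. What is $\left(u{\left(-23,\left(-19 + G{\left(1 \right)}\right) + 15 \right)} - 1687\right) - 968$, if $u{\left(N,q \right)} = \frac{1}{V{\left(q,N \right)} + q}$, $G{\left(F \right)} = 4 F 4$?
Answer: $- \frac{76993}{29} \approx -2654.9$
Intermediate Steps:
$V{\left(W,s \right)} = 4 - \frac{W}{8}$
$G{\left(F \right)} = 16 F$
$u{\left(N,q \right)} = \frac{1}{4 + \frac{7 q}{8}}$ ($u{\left(N,q \right)} = \frac{1}{\left(4 - \frac{q}{8}\right) + q} = \frac{1}{4 + \frac{7 q}{8}}$)
$\left(u{\left(-23,\left(-19 + G{\left(1 \right)}\right) + 15 \right)} - 1687\right) - 968 = \left(\frac{8}{32 + 7 \left(\left(-19 + 16 \cdot 1\right) + 15\right)} - 1687\right) - 968 = \left(\frac{8}{32 + 7 \left(\left(-19 + 16\right) + 15\right)} - 1687\right) - 968 = \left(\frac{8}{32 + 7 \left(-3 + 15\right)} - 1687\right) - 968 = \left(\frac{8}{32 + 7 \cdot 12} - 1687\right) - 968 = \left(\frac{8}{32 + 84} - 1687\right) - 968 = \left(\frac{8}{116} - 1687\right) - 968 = \left(8 \cdot \frac{1}{116} - 1687\right) - 968 = \left(\frac{2}{29} - 1687\right) - 968 = - \frac{48921}{29} - 968 = - \frac{76993}{29}$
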